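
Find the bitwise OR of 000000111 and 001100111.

OR: 1 when either bit is 1
  000000111
| 001100111
-----------
  001100111
Decimal: 7 | 103 = 103



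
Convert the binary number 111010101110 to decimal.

Sum of powers of 2 for each 1-bit:
2^1 + 2^2 + 2^3 + 2^5 + 2^7 + 2^9 + 2^10 + 2^11
= 2 + 4 + 8 + 32 + 128 + 512 + 1024 + 2048
= 3758



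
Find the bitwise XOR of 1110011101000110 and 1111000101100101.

XOR: 1 when bits differ
  1110011101000110
^ 1111000101100101
------------------
  0001011000100011
Decimal: 59206 ^ 61797 = 5667



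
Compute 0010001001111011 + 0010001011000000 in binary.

Add column by column from the right: bit + bit + carry-in; write the sum mod 2, carry 1 when the sum is 2 or 3.
carry:  0100010110000000
        0010001001111011
+       0010001011000000
------------------------
       00100010100111011
(the carry out of the leftmost column, 0, becomes the leading bit)
Decimal check:
  0010001001111011 = 8192 + 512 + 64 + 32 + 16 + 8 + 2 + 1 = 8827
  0010001011000000 = 8192 + 512 + 128 + 64 = 8896
  8827 + 8896 = 17723, and 00100010100111011 = 16384 + 1024 + 256 + 32 + 16 + 8 + 2 + 1 = 17723 ✓



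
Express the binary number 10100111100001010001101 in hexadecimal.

Group into 4-bit nibbles from right:
  0101 = 5
  0011 = 3
  1100 = C
  0010 = 2
  1000 = 8
  1101 = D
Result: 53C28D



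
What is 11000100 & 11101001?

AND: 1 only when both bits are 1
  11000100
& 11101001
----------
  11000000
Decimal: 196 & 233 = 192



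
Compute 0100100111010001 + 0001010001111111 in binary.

Add column by column from the right: bit + bit + carry-in; write the sum mod 2, carry 1 when the sum is 2 or 3.
carry:  0000001111111110
        0100100111010001
+       0001010001111111
------------------------
       00101111001010000
(the carry out of the leftmost column, 0, becomes the leading bit)
Decimal check:
  0100100111010001 = 16384 + 2048 + 256 + 128 + 64 + 16 + 1 = 18897
  0001010001111111 = 4096 + 1024 + 64 + 32 + 16 + 8 + 4 + 2 + 1 = 5247
  18897 + 5247 = 24144, and 00101111001010000 = 16384 + 4096 + 2048 + 1024 + 512 + 64 + 16 = 24144 ✓



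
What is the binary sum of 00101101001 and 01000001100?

Add column by column from the right: bit + bit + carry-in; write the sum mod 2, carry 1 when the sum is 2 or 3.
carry:  00000010000
        00101101001
+       01000001100
-------------------
       001101110101
(the carry out of the leftmost column, 0, becomes the leading bit)
Decimal check:
  00101101001 = 256 + 64 + 32 + 8 + 1 = 361
  01000001100 = 512 + 8 + 4 = 524
  361 + 524 = 885, and 001101110101 = 512 + 256 + 64 + 32 + 16 + 4 + 1 = 885 ✓



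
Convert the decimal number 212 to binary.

Using repeated division by 2:
212 ÷ 2 = 106 remainder 0
106 ÷ 2 = 53 remainder 0
53 ÷ 2 = 26 remainder 1
26 ÷ 2 = 13 remainder 0
13 ÷ 2 = 6 remainder 1
6 ÷ 2 = 3 remainder 0
3 ÷ 2 = 1 remainder 1
1 ÷ 2 = 0 remainder 1
Reading remainders bottom to top: 11010100



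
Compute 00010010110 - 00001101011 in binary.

Method 1 - Direct subtraction (column by column from the right: bit − bit − borrow-in; if negative, add 2 and borrow 1 from the next column):
borrow: 00011010110
        00010010110
-       00001101011
-------------------
        00000101011

Method 2 - Add two's complement:
Two's complement of 00001101011: invert → 11110010100, add 1 → 11110010101
  00010010110
+ 11110010101
-------------
 100000101011  (end carry out of the top bit = 1)
Discarding the end carry: 00000101011
Decimal check:
  00010010110 = 128 + 16 + 4 + 2 = 150
  00001101011 = 64 + 32 + 8 + 2 + 1 = 107
  150 - 107 = 43, and 00000101011 = 32 + 8 + 2 + 1 = 43 ✓



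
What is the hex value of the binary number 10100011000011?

Group into 4-bit nibbles from right:
  0010 = 2
  1000 = 8
  1100 = C
  0011 = 3
Result: 28C3



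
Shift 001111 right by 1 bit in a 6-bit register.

Original: 001111 (decimal 15)
Shift right by 1 position
Drop the 1 low bit; fill with zero on the left
Result: 000111 (decimal 7)
Equivalent: 15 >> 1 = 15 ÷ 2^1 = 7



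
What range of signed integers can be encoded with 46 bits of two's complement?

For 46-bit two's complement:
Minimum: -2^45 = -35184372088832
Maximum: 2^45 - 1 = 35184372088831



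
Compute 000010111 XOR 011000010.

XOR: 1 when bits differ
  000010111
^ 011000010
-----------
  011010101
Decimal: 23 ^ 194 = 213



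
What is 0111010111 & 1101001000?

AND: 1 only when both bits are 1
  0111010111
& 1101001000
------------
  0101000000
Decimal: 471 & 840 = 320



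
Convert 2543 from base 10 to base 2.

Using repeated division by 2:
2543 ÷ 2 = 1271 remainder 1
1271 ÷ 2 = 635 remainder 1
635 ÷ 2 = 317 remainder 1
317 ÷ 2 = 158 remainder 1
158 ÷ 2 = 79 remainder 0
79 ÷ 2 = 39 remainder 1
39 ÷ 2 = 19 remainder 1
19 ÷ 2 = 9 remainder 1
9 ÷ 2 = 4 remainder 1
4 ÷ 2 = 2 remainder 0
2 ÷ 2 = 1 remainder 0
1 ÷ 2 = 0 remainder 1
Reading remainders bottom to top: 100111101111



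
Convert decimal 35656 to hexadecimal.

Using repeated division by 16 (digits 10–15 are A–F):
35656 ÷ 16 = 2228 remainder 8
2228 ÷ 16 = 139 remainder 4
139 ÷ 16 = 8 remainder 11 (B)
8 ÷ 16 = 0 remainder 8
Reading remainders bottom to top: 8B48



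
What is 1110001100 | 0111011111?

OR: 1 when either bit is 1
  1110001100
| 0111011111
------------
  1111011111
Decimal: 908 | 479 = 991



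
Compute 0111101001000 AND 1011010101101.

AND: 1 only when both bits are 1
  0111101001000
& 1011010101101
---------------
  0011000001000
Decimal: 3912 & 5805 = 1544



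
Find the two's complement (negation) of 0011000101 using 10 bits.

Original: 0011000101
Step 1 - Invert all bits: 1100111010
Step 2 - Add 1: 1100111011
Verification: 0011000101 + 1100111011 = 10000000000; discarding the end carry (carry out of the top bit) leaves the 10-bit value 0000000000, as required for x + (-x)



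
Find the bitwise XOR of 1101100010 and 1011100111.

XOR: 1 when bits differ
  1101100010
^ 1011100111
------------
  0110000101
Decimal: 866 ^ 743 = 389



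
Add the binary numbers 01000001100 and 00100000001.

Add column by column from the right: bit + bit + carry-in; write the sum mod 2, carry 1 when the sum is 2 or 3.
carry:  00000000000
        01000001100
+       00100000001
-------------------
       001100001101
(the carry out of the leftmost column, 0, becomes the leading bit)
Decimal check:
  01000001100 = 512 + 8 + 4 = 524
  00100000001 = 256 + 1 = 257
  524 + 257 = 781, and 001100001101 = 512 + 256 + 8 + 4 + 1 = 781 ✓



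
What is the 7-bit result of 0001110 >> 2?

Original: 0001110 (decimal 14)
Shift right by 2 positions
Drop the 2 low bits; fill with zeros on the left
Result: 0000011 (decimal 3)
Equivalent: 14 >> 2 = 14 ÷ 2^2 = 3



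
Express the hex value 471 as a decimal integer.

Expand by place value (powers of 16):
471 = 4 × 16^2 + 7 × 16^1 + 1 × 16^0
= 4 × 256 + 7 × 16 + 1 × 1
= 1024 + 112 + 1
= 1137



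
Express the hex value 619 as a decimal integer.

Expand by place value (powers of 16):
619 = 6 × 16^2 + 1 × 16^1 + 9 × 16^0
= 6 × 256 + 1 × 16 + 9 × 1
= 1536 + 16 + 9
= 1561



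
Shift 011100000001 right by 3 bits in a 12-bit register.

Original: 011100000001 (decimal 1793)
Shift right by 3 positions
Drop the 3 low bits; fill with zeros on the left
Result: 000011100000 (decimal 224)
Equivalent: 1793 >> 3 = 1793 ÷ 2^3 = 224



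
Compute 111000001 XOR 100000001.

XOR: 1 when bits differ
  111000001
^ 100000001
-----------
  011000000
Decimal: 449 ^ 257 = 192



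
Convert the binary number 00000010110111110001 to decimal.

Sum of powers of 2 for each 1-bit:
2^0 + 2^4 + 2^5 + 2^6 + 2^7 + 2^8 + 2^10 + 2^11 + 2^13
= 1 + 16 + 32 + 64 + 128 + 256 + 1024 + 2048 + 8192
= 11761



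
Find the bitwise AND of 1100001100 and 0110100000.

AND: 1 only when both bits are 1
  1100001100
& 0110100000
------------
  0100000000
Decimal: 780 & 416 = 256



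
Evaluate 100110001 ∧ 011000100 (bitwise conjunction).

AND: 1 only when both bits are 1
  100110001
& 011000100
-----------
  000000000
Decimal: 305 & 196 = 0



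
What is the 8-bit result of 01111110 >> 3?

Original: 01111110 (decimal 126)
Shift right by 3 positions
Drop the 3 low bits; fill with zeros on the left
Result: 00001111 (decimal 15)
Equivalent: 126 >> 3 = 126 ÷ 2^3 = 15



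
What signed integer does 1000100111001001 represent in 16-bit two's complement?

Binary: 1000100111001001
Sign bit: 1 (negative)
Invert: 0111011000110110
Add 1:  0111011000110111
Magnitude: 0111011000110111 = 16384 + 8192 + 4096 + 1024 + 512 + 32 + 16 + 4 + 2 + 1 = 30263
Value: -30263



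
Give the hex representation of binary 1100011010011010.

Group into 4-bit nibbles from right:
  1100 = C
  0110 = 6
  1001 = 9
  1010 = A
Result: C69A



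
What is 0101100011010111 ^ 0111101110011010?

XOR: 1 when bits differ
  0101100011010111
^ 0111101110011010
------------------
  0010001101001101
Decimal: 22743 ^ 31642 = 9037



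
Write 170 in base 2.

Using repeated division by 2:
170 ÷ 2 = 85 remainder 0
85 ÷ 2 = 42 remainder 1
42 ÷ 2 = 21 remainder 0
21 ÷ 2 = 10 remainder 1
10 ÷ 2 = 5 remainder 0
5 ÷ 2 = 2 remainder 1
2 ÷ 2 = 1 remainder 0
1 ÷ 2 = 0 remainder 1
Reading remainders bottom to top: 10101010



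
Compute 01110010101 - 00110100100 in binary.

Method 1 - Direct subtraction (column by column from the right: bit − bit − borrow-in; if negative, add 2 and borrow 1 from the next column):
borrow: 01111000000
        01110010101
-       00110100100
-------------------
        00111110001

Method 2 - Add two's complement:
Two's complement of 00110100100: invert → 11001011011, add 1 → 11001011100
  01110010101
+ 11001011100
-------------
 100111110001  (end carry out of the top bit = 1)
Discarding the end carry: 00111110001
Decimal check:
  01110010101 = 512 + 256 + 128 + 16 + 4 + 1 = 917
  00110100100 = 256 + 128 + 32 + 4 = 420
  917 - 420 = 497, and 00111110001 = 256 + 128 + 64 + 32 + 16 + 1 = 497 ✓



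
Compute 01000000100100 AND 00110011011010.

AND: 1 only when both bits are 1
  01000000100100
& 00110011011010
----------------
  00000000000000
Decimal: 4132 & 3290 = 0



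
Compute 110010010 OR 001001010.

OR: 1 when either bit is 1
  110010010
| 001001010
-----------
  111011010
Decimal: 402 | 74 = 474



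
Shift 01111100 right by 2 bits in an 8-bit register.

Original: 01111100 (decimal 124)
Shift right by 2 positions
Drop the 2 low bits; fill with zeros on the left
Result: 00011111 (decimal 31)
Equivalent: 124 >> 2 = 124 ÷ 2^2 = 31



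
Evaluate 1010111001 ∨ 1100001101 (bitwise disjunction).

OR: 1 when either bit is 1
  1010111001
| 1100001101
------------
  1110111101
Decimal: 697 | 781 = 957



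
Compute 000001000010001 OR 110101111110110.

OR: 1 when either bit is 1
  000001000010001
| 110101111110110
-----------------
  110101111110111
Decimal: 529 | 27638 = 27639



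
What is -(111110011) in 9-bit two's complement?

Original (sign bit 1, negative): 111110011
Step 1 - Invert all bits: 000001100
Step 2 - Add 1: 000001101
Verification: 111110011 + 000001101 = 1000000000; discarding the end carry (carry out of the top bit) leaves the 9-bit value 000000000, as required for x + (-x)



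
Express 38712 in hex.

Using repeated division by 16 (digits 10–15 are A–F):
38712 ÷ 16 = 2419 remainder 8
2419 ÷ 16 = 151 remainder 3
151 ÷ 16 = 9 remainder 7
9 ÷ 16 = 0 remainder 9
Reading remainders bottom to top: 9738



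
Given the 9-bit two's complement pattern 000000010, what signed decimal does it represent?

Binary: 000000010
Sign bit: 0 (non-negative)
Read directly as an unsigned value:
000000010 = 2
Value: 2



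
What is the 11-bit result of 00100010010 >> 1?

Original: 00100010010 (decimal 274)
Shift right by 1 position
Drop the 1 low bit; fill with zero on the left
Result: 00010001001 (decimal 137)
Equivalent: 274 >> 1 = 274 ÷ 2^1 = 137



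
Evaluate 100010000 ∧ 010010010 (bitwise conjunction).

AND: 1 only when both bits are 1
  100010000
& 010010010
-----------
  000010000
Decimal: 272 & 146 = 16



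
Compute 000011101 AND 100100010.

AND: 1 only when both bits are 1
  000011101
& 100100010
-----------
  000000000
Decimal: 29 & 290 = 0



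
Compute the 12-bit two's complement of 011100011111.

Original: 011100011111
Step 1 - Invert all bits: 100011100000
Step 2 - Add 1: 100011100001
Verification: 011100011111 + 100011100001 = 1000000000000; discarding the end carry (carry out of the top bit) leaves the 12-bit value 000000000000, as required for x + (-x)



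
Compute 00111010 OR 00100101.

OR: 1 when either bit is 1
  00111010
| 00100101
----------
  00111111
Decimal: 58 | 37 = 63



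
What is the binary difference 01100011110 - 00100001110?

Method 1 - Direct subtraction (column by column from the right: bit − bit − borrow-in; if negative, add 2 and borrow 1 from the next column):
borrow: 00000000000
        01100011110
-       00100001110
-------------------
        01000010000

Method 2 - Add two's complement:
Two's complement of 00100001110: invert → 11011110001, add 1 → 11011110010
  01100011110
+ 11011110010
-------------
 101000010000  (end carry out of the top bit = 1)
Discarding the end carry: 01000010000
Decimal check:
  01100011110 = 512 + 256 + 16 + 8 + 4 + 2 = 798
  00100001110 = 256 + 8 + 4 + 2 = 270
  798 - 270 = 528, and 01000010000 = 512 + 16 = 528 ✓



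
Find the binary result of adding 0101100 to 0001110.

Add column by column from the right: bit + bit + carry-in; write the sum mod 2, carry 1 when the sum is 2 or 3.
carry:  0011000
        0101100
+       0001110
---------------
       00111010
(the carry out of the leftmost column, 0, becomes the leading bit)
Decimal check:
  0101100 = 32 + 8 + 4 = 44
  0001110 = 8 + 4 + 2 = 14
  44 + 14 = 58, and 00111010 = 32 + 16 + 8 + 2 = 58 ✓



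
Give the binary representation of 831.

Using repeated division by 2:
831 ÷ 2 = 415 remainder 1
415 ÷ 2 = 207 remainder 1
207 ÷ 2 = 103 remainder 1
103 ÷ 2 = 51 remainder 1
51 ÷ 2 = 25 remainder 1
25 ÷ 2 = 12 remainder 1
12 ÷ 2 = 6 remainder 0
6 ÷ 2 = 3 remainder 0
3 ÷ 2 = 1 remainder 1
1 ÷ 2 = 0 remainder 1
Reading remainders bottom to top: 1100111111



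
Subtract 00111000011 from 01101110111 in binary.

Method 1 - Direct subtraction (column by column from the right: bit − bit − borrow-in; if negative, add 2 and borrow 1 from the next column):
borrow: 01100000000
        01101110111
-       00111000011
-------------------
        00110110100

Method 2 - Add two's complement:
Two's complement of 00111000011: invert → 11000111100, add 1 → 11000111101
  01101110111
+ 11000111101
-------------
 100110110100  (end carry out of the top bit = 1)
Discarding the end carry: 00110110100
Decimal check:
  01101110111 = 512 + 256 + 64 + 32 + 16 + 4 + 2 + 1 = 887
  00111000011 = 256 + 128 + 64 + 2 + 1 = 451
  887 - 451 = 436, and 00110110100 = 256 + 128 + 32 + 16 + 4 = 436 ✓



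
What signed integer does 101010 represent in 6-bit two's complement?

Binary: 101010
Sign bit: 1 (negative)
Invert: 010101
Add 1:  010110
Magnitude: 010110 = 16 + 4 + 2 = 22
Value: -22



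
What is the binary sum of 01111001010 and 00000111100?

Add column by column from the right: bit + bit + carry-in; write the sum mod 2, carry 1 when the sum is 2 or 3.
carry:  11111110000
        01111001010
+       00000111100
-------------------
       010000000110
(the carry out of the leftmost column, 0, becomes the leading bit)
Decimal check:
  01111001010 = 512 + 256 + 128 + 64 + 8 + 2 = 970
  00000111100 = 32 + 16 + 8 + 4 = 60
  970 + 60 = 1030, and 010000000110 = 1024 + 4 + 2 = 1030 ✓



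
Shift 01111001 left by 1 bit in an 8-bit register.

Original: 01111001 (decimal 121)
Shift left by 1 position
Append 1 zero on the right
Result: 11110010 (decimal 242)
Equivalent: 121 << 1 = 121 × 2^1 = 242



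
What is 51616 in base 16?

Using repeated division by 16 (digits 10–15 are A–F):
51616 ÷ 16 = 3226 remainder 0
3226 ÷ 16 = 201 remainder 10 (A)
201 ÷ 16 = 12 remainder 9
12 ÷ 16 = 0 remainder 12 (C)
Reading remainders bottom to top: C9A0



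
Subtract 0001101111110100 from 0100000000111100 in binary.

Method 1 - Direct subtraction (column by column from the right: bit − bit − borrow-in; if negative, add 2 and borrow 1 from the next column):
borrow: 0111111110000000
        0100000000111100
-       0001101111110100
------------------------
        0010010001001000

Method 2 - Add two's complement:
Two's complement of 0001101111110100: invert → 1110010000001011, add 1 → 1110010000001100
  0100000000111100
+ 1110010000001100
------------------
 10010010001001000  (end carry out of the top bit = 1)
Discarding the end carry: 0010010001001000
Decimal check:
  0100000000111100 = 16384 + 32 + 16 + 8 + 4 = 16444
  0001101111110100 = 4096 + 2048 + 512 + 256 + 128 + 64 + 32 + 16 + 4 = 7156
  16444 - 7156 = 9288, and 0010010001001000 = 8192 + 1024 + 64 + 8 = 9288 ✓



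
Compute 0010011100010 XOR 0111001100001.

XOR: 1 when bits differ
  0010011100010
^ 0111001100001
---------------
  0101010000011
Decimal: 1250 ^ 3681 = 2691



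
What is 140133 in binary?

Using repeated division by 2:
140133 ÷ 2 = 70066 remainder 1
70066 ÷ 2 = 35033 remainder 0
35033 ÷ 2 = 17516 remainder 1
17516 ÷ 2 = 8758 remainder 0
8758 ÷ 2 = 4379 remainder 0
4379 ÷ 2 = 2189 remainder 1
2189 ÷ 2 = 1094 remainder 1
1094 ÷ 2 = 547 remainder 0
547 ÷ 2 = 273 remainder 1
273 ÷ 2 = 136 remainder 1
136 ÷ 2 = 68 remainder 0
68 ÷ 2 = 34 remainder 0
34 ÷ 2 = 17 remainder 0
17 ÷ 2 = 8 remainder 1
8 ÷ 2 = 4 remainder 0
4 ÷ 2 = 2 remainder 0
2 ÷ 2 = 1 remainder 0
1 ÷ 2 = 0 remainder 1
Reading remainders bottom to top: 100010001101100101



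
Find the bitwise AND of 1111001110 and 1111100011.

AND: 1 only when both bits are 1
  1111001110
& 1111100011
------------
  1111000010
Decimal: 974 & 995 = 962



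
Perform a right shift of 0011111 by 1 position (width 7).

Original: 0011111 (decimal 31)
Shift right by 1 position
Drop the 1 low bit; fill with zero on the left
Result: 0001111 (decimal 15)
Equivalent: 31 >> 1 = 31 ÷ 2^1 = 15



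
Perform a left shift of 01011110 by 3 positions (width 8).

Original: 01011110 (decimal 94)
Shift left by 3 positions
Append 3 zeros on the right and drop the 3 high bits that overflow the 8-bit width
Result: 11110000 (decimal 240)
Equivalent: 94 << 3 = 94 × 2^3 = 752, truncated to 8 bits = 240



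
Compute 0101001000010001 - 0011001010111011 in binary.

Method 1 - Direct subtraction (column by column from the right: bit − bit − borrow-in; if negative, add 2 and borrow 1 from the next column):
borrow: 0111111111111100
        0101001000010001
-       0011001010111011
------------------------
        0001111101010110

Method 2 - Add two's complement:
Two's complement of 0011001010111011: invert → 1100110101000100, add 1 → 1100110101000101
  0101001000010001
+ 1100110101000101
------------------
 10001111101010110  (end carry out of the top bit = 1)
Discarding the end carry: 0001111101010110
Decimal check:
  0101001000010001 = 16384 + 4096 + 512 + 16 + 1 = 21009
  0011001010111011 = 8192 + 4096 + 512 + 128 + 32 + 16 + 8 + 2 + 1 = 12987
  21009 - 12987 = 8022, and 0001111101010110 = 4096 + 2048 + 1024 + 512 + 256 + 64 + 16 + 4 + 2 = 8022 ✓



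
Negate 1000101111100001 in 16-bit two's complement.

Original (sign bit 1, negative): 1000101111100001
Step 1 - Invert all bits: 0111010000011110
Step 2 - Add 1: 0111010000011111
Verification: 1000101111100001 + 0111010000011111 = 10000000000000000; discarding the end carry (carry out of the top bit) leaves the 16-bit value 0000000000000000, as required for x + (-x)



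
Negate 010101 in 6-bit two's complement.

Original: 010101
Step 1 - Invert all bits: 101010
Step 2 - Add 1: 101011
Verification: 010101 + 101011 = 1000000; discarding the end carry (carry out of the top bit) leaves the 6-bit value 000000, as required for x + (-x)



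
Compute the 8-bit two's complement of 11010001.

Original (sign bit 1, negative): 11010001
Step 1 - Invert all bits: 00101110
Step 2 - Add 1: 00101111
Verification: 11010001 + 00101111 = 100000000; discarding the end carry (carry out of the top bit) leaves the 8-bit value 00000000, as required for x + (-x)



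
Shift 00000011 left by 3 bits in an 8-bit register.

Original: 00000011 (decimal 3)
Shift left by 3 positions
Append 3 zeros on the right
Result: 00011000 (decimal 24)
Equivalent: 3 << 3 = 3 × 2^3 = 24



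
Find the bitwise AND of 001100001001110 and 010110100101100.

AND: 1 only when both bits are 1
  001100001001110
& 010110100101100
-----------------
  000100000001100
Decimal: 6222 & 11564 = 2060



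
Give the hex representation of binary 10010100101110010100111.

Group into 4-bit nibbles from right:
  0100 = 4
  1010 = A
  0101 = 5
  1100 = C
  1010 = A
  0111 = 7
Result: 4A5CA7



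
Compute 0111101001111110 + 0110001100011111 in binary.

Add column by column from the right: bit + bit + carry-in; write the sum mod 2, carry 1 when the sum is 2 or 3.
carry:  1100010011111100
        0111101001111110
+       0110001100011111
------------------------
       01101110110011101
(the carry out of the leftmost column, 0, becomes the leading bit)
Decimal check:
  0111101001111110 = 16384 + 8192 + 4096 + 2048 + 512 + 64 + 32 + 16 + 8 + 4 + 2 = 31358
  0110001100011111 = 16384 + 8192 + 512 + 256 + 16 + 8 + 4 + 2 + 1 = 25375
  31358 + 25375 = 56733, and 01101110110011101 = 32768 + 16384 + 4096 + 2048 + 1024 + 256 + 128 + 16 + 8 + 4 + 1 = 56733 ✓



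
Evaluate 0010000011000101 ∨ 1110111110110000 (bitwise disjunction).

OR: 1 when either bit is 1
  0010000011000101
| 1110111110110000
------------------
  1110111111110101
Decimal: 8389 | 61360 = 61429



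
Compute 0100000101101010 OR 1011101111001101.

OR: 1 when either bit is 1
  0100000101101010
| 1011101111001101
------------------
  1111101111101111
Decimal: 16746 | 48077 = 64495



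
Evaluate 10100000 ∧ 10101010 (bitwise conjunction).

AND: 1 only when both bits are 1
  10100000
& 10101010
----------
  10100000
Decimal: 160 & 170 = 160



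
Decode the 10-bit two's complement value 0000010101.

Binary: 0000010101
Sign bit: 0 (non-negative)
Read directly as an unsigned value:
0000010101 = 16 + 4 + 1 = 21
Value: 21



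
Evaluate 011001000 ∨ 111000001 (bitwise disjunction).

OR: 1 when either bit is 1
  011001000
| 111000001
-----------
  111001001
Decimal: 200 | 449 = 457



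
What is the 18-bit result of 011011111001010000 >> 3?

Original: 011011111001010000 (decimal 114256)
Shift right by 3 positions
Drop the 3 low bits; fill with zeros on the left
Result: 000011011111001010 (decimal 14282)
Equivalent: 114256 >> 3 = 114256 ÷ 2^3 = 14282



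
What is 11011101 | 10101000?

OR: 1 when either bit is 1
  11011101
| 10101000
----------
  11111101
Decimal: 221 | 168 = 253



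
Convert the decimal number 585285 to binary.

Using repeated division by 2:
585285 ÷ 2 = 292642 remainder 1
292642 ÷ 2 = 146321 remainder 0
146321 ÷ 2 = 73160 remainder 1
73160 ÷ 2 = 36580 remainder 0
36580 ÷ 2 = 18290 remainder 0
18290 ÷ 2 = 9145 remainder 0
9145 ÷ 2 = 4572 remainder 1
4572 ÷ 2 = 2286 remainder 0
2286 ÷ 2 = 1143 remainder 0
1143 ÷ 2 = 571 remainder 1
571 ÷ 2 = 285 remainder 1
285 ÷ 2 = 142 remainder 1
142 ÷ 2 = 71 remainder 0
71 ÷ 2 = 35 remainder 1
35 ÷ 2 = 17 remainder 1
17 ÷ 2 = 8 remainder 1
8 ÷ 2 = 4 remainder 0
4 ÷ 2 = 2 remainder 0
2 ÷ 2 = 1 remainder 0
1 ÷ 2 = 0 remainder 1
Reading remainders bottom to top: 10001110111001000101



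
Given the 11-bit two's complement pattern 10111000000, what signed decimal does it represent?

Binary: 10111000000
Sign bit: 1 (negative)
Invert: 01000111111
Add 1:  01001000000
Magnitude: 01001000000 = 512 + 64 = 576
Value: -576



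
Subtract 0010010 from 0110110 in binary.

Method 1 - Direct subtraction (column by column from the right: bit − bit − borrow-in; if negative, add 2 and borrow 1 from the next column):
borrow: 0000000
        0110110
-       0010010
---------------
        0100100

Method 2 - Add two's complement:
Two's complement of 0010010: invert → 1101101, add 1 → 1101110
  0110110
+ 1101110
---------
 10100100  (end carry out of the top bit = 1)
Discarding the end carry: 0100100
Decimal check:
  0110110 = 32 + 16 + 4 + 2 = 54
  0010010 = 16 + 2 = 18
  54 - 18 = 36, and 0100100 = 32 + 4 = 36 ✓



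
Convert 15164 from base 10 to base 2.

Using repeated division by 2:
15164 ÷ 2 = 7582 remainder 0
7582 ÷ 2 = 3791 remainder 0
3791 ÷ 2 = 1895 remainder 1
1895 ÷ 2 = 947 remainder 1
947 ÷ 2 = 473 remainder 1
473 ÷ 2 = 236 remainder 1
236 ÷ 2 = 118 remainder 0
118 ÷ 2 = 59 remainder 0
59 ÷ 2 = 29 remainder 1
29 ÷ 2 = 14 remainder 1
14 ÷ 2 = 7 remainder 0
7 ÷ 2 = 3 remainder 1
3 ÷ 2 = 1 remainder 1
1 ÷ 2 = 0 remainder 1
Reading remainders bottom to top: 11101100111100



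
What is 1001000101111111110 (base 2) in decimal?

Sum of powers of 2 for each 1-bit:
2^1 + 2^2 + 2^3 + 2^4 + 2^5 + 2^6 + 2^7 + 2^8 + 2^9 + 2^11 + 2^15 + 2^18
= 2 + 4 + 8 + 16 + 32 + 64 + 128 + 256 + 512 + 2048 + 32768 + 262144
= 297982



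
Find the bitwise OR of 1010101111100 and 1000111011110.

OR: 1 when either bit is 1
  1010101111100
| 1000111011110
---------------
  1010111111110
Decimal: 5500 | 4574 = 5630



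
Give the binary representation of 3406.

Using repeated division by 2:
3406 ÷ 2 = 1703 remainder 0
1703 ÷ 2 = 851 remainder 1
851 ÷ 2 = 425 remainder 1
425 ÷ 2 = 212 remainder 1
212 ÷ 2 = 106 remainder 0
106 ÷ 2 = 53 remainder 0
53 ÷ 2 = 26 remainder 1
26 ÷ 2 = 13 remainder 0
13 ÷ 2 = 6 remainder 1
6 ÷ 2 = 3 remainder 0
3 ÷ 2 = 1 remainder 1
1 ÷ 2 = 0 remainder 1
Reading remainders bottom to top: 110101001110



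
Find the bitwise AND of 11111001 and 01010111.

AND: 1 only when both bits are 1
  11111001
& 01010111
----------
  01010001
Decimal: 249 & 87 = 81



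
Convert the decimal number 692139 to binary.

Using repeated division by 2:
692139 ÷ 2 = 346069 remainder 1
346069 ÷ 2 = 173034 remainder 1
173034 ÷ 2 = 86517 remainder 0
86517 ÷ 2 = 43258 remainder 1
43258 ÷ 2 = 21629 remainder 0
21629 ÷ 2 = 10814 remainder 1
10814 ÷ 2 = 5407 remainder 0
5407 ÷ 2 = 2703 remainder 1
2703 ÷ 2 = 1351 remainder 1
1351 ÷ 2 = 675 remainder 1
675 ÷ 2 = 337 remainder 1
337 ÷ 2 = 168 remainder 1
168 ÷ 2 = 84 remainder 0
84 ÷ 2 = 42 remainder 0
42 ÷ 2 = 21 remainder 0
21 ÷ 2 = 10 remainder 1
10 ÷ 2 = 5 remainder 0
5 ÷ 2 = 2 remainder 1
2 ÷ 2 = 1 remainder 0
1 ÷ 2 = 0 remainder 1
Reading remainders bottom to top: 10101000111110101011



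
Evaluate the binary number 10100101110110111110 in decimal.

Sum of powers of 2 for each 1-bit:
2^1 + 2^2 + 2^3 + 2^4 + 2^5 + 2^7 + 2^8 + 2^10 + 2^11 + 2^12 + 2^14 + 2^17 + 2^19
= 2 + 4 + 8 + 16 + 32 + 128 + 256 + 1024 + 2048 + 4096 + 16384 + 131072 + 524288
= 679358



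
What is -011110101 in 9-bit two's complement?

Original: 011110101
Step 1 - Invert all bits: 100001010
Step 2 - Add 1: 100001011
Verification: 011110101 + 100001011 = 1000000000; discarding the end carry (carry out of the top bit) leaves the 9-bit value 000000000, as required for x + (-x)



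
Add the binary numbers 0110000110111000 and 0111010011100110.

Add column by column from the right: bit + bit + carry-in; write the sum mod 2, carry 1 when the sum is 2 or 3.
carry:  1100001111000000
        0110000110111000
+       0111010011100110
------------------------
       01101011010011110
(the carry out of the leftmost column, 0, becomes the leading bit)
Decimal check:
  0110000110111000 = 16384 + 8192 + 256 + 128 + 32 + 16 + 8 = 25016
  0111010011100110 = 16384 + 8192 + 4096 + 1024 + 128 + 64 + 32 + 4 + 2 = 29926
  25016 + 29926 = 54942, and 01101011010011110 = 32768 + 16384 + 4096 + 1024 + 512 + 128 + 16 + 8 + 4 + 2 = 54942 ✓



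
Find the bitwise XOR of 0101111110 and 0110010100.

XOR: 1 when bits differ
  0101111110
^ 0110010100
------------
  0011101010
Decimal: 382 ^ 404 = 234



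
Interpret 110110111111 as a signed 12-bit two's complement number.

Binary: 110110111111
Sign bit: 1 (negative)
Invert: 001001000000
Add 1:  001001000001
Magnitude: 001001000001 = 512 + 64 + 1 = 577
Value: -577



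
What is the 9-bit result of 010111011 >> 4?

Original: 010111011 (decimal 187)
Shift right by 4 positions
Drop the 4 low bits; fill with zeros on the left
Result: 000001011 (decimal 11)
Equivalent: 187 >> 4 = 187 ÷ 2^4 = 11



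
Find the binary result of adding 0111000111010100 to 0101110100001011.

Add column by column from the right: bit + bit + carry-in; write the sum mod 2, carry 1 when the sum is 2 or 3.
carry:  1110001000000000
        0111000111010100
+       0101110100001011
------------------------
       01100111011011111
(the carry out of the leftmost column, 0, becomes the leading bit)
Decimal check:
  0111000111010100 = 16384 + 8192 + 4096 + 256 + 128 + 64 + 16 + 4 = 29140
  0101110100001011 = 16384 + 4096 + 2048 + 1024 + 256 + 8 + 2 + 1 = 23819
  29140 + 23819 = 52959, and 01100111011011111 = 32768 + 16384 + 2048 + 1024 + 512 + 128 + 64 + 16 + 8 + 4 + 2 + 1 = 52959 ✓



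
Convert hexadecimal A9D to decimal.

Expand by place value (powers of 16):
Digit values: A = 10, D = 13
A9D = 10 × 16^2 + 9 × 16^1 + 13 × 16^0
= 10 × 256 + 9 × 16 + 13 × 1
= 2560 + 144 + 13
= 2717



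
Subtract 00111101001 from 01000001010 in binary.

Method 1 - Direct subtraction (column by column from the right: bit − bit − borrow-in; if negative, add 2 and borrow 1 from the next column):
borrow: 01111000010
        01000001010
-       00111101001
-------------------
        00000100001

Method 2 - Add two's complement:
Two's complement of 00111101001: invert → 11000010110, add 1 → 11000010111
  01000001010
+ 11000010111
-------------
 100000100001  (end carry out of the top bit = 1)
Discarding the end carry: 00000100001
Decimal check:
  01000001010 = 512 + 8 + 2 = 522
  00111101001 = 256 + 128 + 64 + 32 + 8 + 1 = 489
  522 - 489 = 33, and 00000100001 = 32 + 1 = 33 ✓



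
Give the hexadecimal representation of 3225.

Using repeated division by 16 (digits 10–15 are A–F):
3225 ÷ 16 = 201 remainder 9
201 ÷ 16 = 12 remainder 9
12 ÷ 16 = 0 remainder 12 (C)
Reading remainders bottom to top: C99



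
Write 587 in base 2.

Using repeated division by 2:
587 ÷ 2 = 293 remainder 1
293 ÷ 2 = 146 remainder 1
146 ÷ 2 = 73 remainder 0
73 ÷ 2 = 36 remainder 1
36 ÷ 2 = 18 remainder 0
18 ÷ 2 = 9 remainder 0
9 ÷ 2 = 4 remainder 1
4 ÷ 2 = 2 remainder 0
2 ÷ 2 = 1 remainder 0
1 ÷ 2 = 0 remainder 1
Reading remainders bottom to top: 1001001011



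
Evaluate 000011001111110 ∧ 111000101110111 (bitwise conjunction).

AND: 1 only when both bits are 1
  000011001111110
& 111000101110111
-----------------
  000000001110110
Decimal: 1662 & 29047 = 118



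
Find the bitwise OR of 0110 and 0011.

OR: 1 when either bit is 1
  0110
| 0011
------
  0111
Decimal: 6 | 3 = 7



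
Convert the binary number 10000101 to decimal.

Sum of powers of 2 for each 1-bit:
2^0 + 2^2 + 2^7
= 1 + 4 + 128
= 133



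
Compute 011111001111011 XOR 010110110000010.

XOR: 1 when bits differ
  011111001111011
^ 010110110000010
-----------------
  001001111111001
Decimal: 15995 ^ 11650 = 5113



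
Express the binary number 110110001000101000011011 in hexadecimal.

Group into 4-bit nibbles from right:
  1101 = D
  1000 = 8
  1000 = 8
  1010 = A
  0001 = 1
  1011 = B
Result: D88A1B



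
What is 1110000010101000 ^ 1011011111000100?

XOR: 1 when bits differ
  1110000010101000
^ 1011011111000100
------------------
  0101011101101100
Decimal: 57512 ^ 47044 = 22380



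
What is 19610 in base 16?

Using repeated division by 16 (digits 10–15 are A–F):
19610 ÷ 16 = 1225 remainder 10 (A)
1225 ÷ 16 = 76 remainder 9
76 ÷ 16 = 4 remainder 12 (C)
4 ÷ 16 = 0 remainder 4
Reading remainders bottom to top: 4C9A



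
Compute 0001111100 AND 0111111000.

AND: 1 only when both bits are 1
  0001111100
& 0111111000
------------
  0001111000
Decimal: 124 & 504 = 120



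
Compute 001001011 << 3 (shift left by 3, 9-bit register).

Original: 001001011 (decimal 75)
Shift left by 3 positions
Append 3 zeros on the right and drop the 3 high bits that overflow the 9-bit width
Result: 001011000 (decimal 88)
Equivalent: 75 << 3 = 75 × 2^3 = 600, truncated to 9 bits = 88



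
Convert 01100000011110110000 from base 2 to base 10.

Sum of powers of 2 for each 1-bit:
2^4 + 2^5 + 2^7 + 2^8 + 2^9 + 2^10 + 2^17 + 2^18
= 16 + 32 + 128 + 256 + 512 + 1024 + 131072 + 262144
= 395184



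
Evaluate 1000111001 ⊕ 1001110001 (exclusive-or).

XOR: 1 when bits differ
  1000111001
^ 1001110001
------------
  0001001000
Decimal: 569 ^ 625 = 72



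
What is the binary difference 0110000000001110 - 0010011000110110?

Method 1 - Direct subtraction (column by column from the right: bit − bit − borrow-in; if negative, add 2 and borrow 1 from the next column):
borrow: 0111111111100000
        0110000000001110
-       0010011000110110
------------------------
        0011100111011000

Method 2 - Add two's complement:
Two's complement of 0010011000110110: invert → 1101100111001001, add 1 → 1101100111001010
  0110000000001110
+ 1101100111001010
------------------
 10011100111011000  (end carry out of the top bit = 1)
Discarding the end carry: 0011100111011000
Decimal check:
  0110000000001110 = 16384 + 8192 + 8 + 4 + 2 = 24590
  0010011000110110 = 8192 + 1024 + 512 + 32 + 16 + 4 + 2 = 9782
  24590 - 9782 = 14808, and 0011100111011000 = 8192 + 4096 + 2048 + 256 + 128 + 64 + 16 + 8 = 14808 ✓



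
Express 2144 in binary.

Using repeated division by 2:
2144 ÷ 2 = 1072 remainder 0
1072 ÷ 2 = 536 remainder 0
536 ÷ 2 = 268 remainder 0
268 ÷ 2 = 134 remainder 0
134 ÷ 2 = 67 remainder 0
67 ÷ 2 = 33 remainder 1
33 ÷ 2 = 16 remainder 1
16 ÷ 2 = 8 remainder 0
8 ÷ 2 = 4 remainder 0
4 ÷ 2 = 2 remainder 0
2 ÷ 2 = 1 remainder 0
1 ÷ 2 = 0 remainder 1
Reading remainders bottom to top: 100001100000



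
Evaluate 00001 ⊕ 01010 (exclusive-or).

XOR: 1 when bits differ
  00001
^ 01010
-------
  01011
Decimal: 1 ^ 10 = 11



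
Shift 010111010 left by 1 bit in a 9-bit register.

Original: 010111010 (decimal 186)
Shift left by 1 position
Append 1 zero on the right
Result: 101110100 (decimal 372)
Equivalent: 186 << 1 = 186 × 2^1 = 372



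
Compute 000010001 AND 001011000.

AND: 1 only when both bits are 1
  000010001
& 001011000
-----------
  000010000
Decimal: 17 & 88 = 16



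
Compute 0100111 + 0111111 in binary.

Add column by column from the right: bit + bit + carry-in; write the sum mod 2, carry 1 when the sum is 2 or 3.
carry:  1111110
        0100111
+       0111111
---------------
       01100110
(the carry out of the leftmost column, 0, becomes the leading bit)
Decimal check:
  0100111 = 32 + 4 + 2 + 1 = 39
  0111111 = 32 + 16 + 8 + 4 + 2 + 1 = 63
  39 + 63 = 102, and 01100110 = 64 + 32 + 4 + 2 = 102 ✓



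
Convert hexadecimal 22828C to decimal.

Expand by place value (powers of 16):
Digit values: C = 12
22828C = 2 × 16^5 + 2 × 16^4 + 8 × 16^3 + 2 × 16^2 + 8 × 16^1 + 12 × 16^0
= 2 × 1048576 + 2 × 65536 + 8 × 4096 + 2 × 256 + 8 × 16 + 12 × 1
= 2097152 + 131072 + 32768 + 512 + 128 + 12
= 2261644



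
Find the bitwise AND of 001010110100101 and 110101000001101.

AND: 1 only when both bits are 1
  001010110100101
& 110101000001101
-----------------
  000000000000101
Decimal: 5541 & 27149 = 5



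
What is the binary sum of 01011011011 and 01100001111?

Add column by column from the right: bit + bit + carry-in; write the sum mod 2, carry 1 when the sum is 2 or 3.
carry:  10000111110
        01011011011
+       01100001111
-------------------
       010111101010
(the carry out of the leftmost column, 0, becomes the leading bit)
Decimal check:
  01011011011 = 512 + 128 + 64 + 16 + 8 + 2 + 1 = 731
  01100001111 = 512 + 256 + 8 + 4 + 2 + 1 = 783
  731 + 783 = 1514, and 010111101010 = 1024 + 256 + 128 + 64 + 32 + 8 + 2 = 1514 ✓



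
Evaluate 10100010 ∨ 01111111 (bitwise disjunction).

OR: 1 when either bit is 1
  10100010
| 01111111
----------
  11111111
Decimal: 162 | 127 = 255



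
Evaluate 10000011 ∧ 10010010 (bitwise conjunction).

AND: 1 only when both bits are 1
  10000011
& 10010010
----------
  10000010
Decimal: 131 & 146 = 130



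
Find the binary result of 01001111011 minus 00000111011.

Method 1 - Direct subtraction (column by column from the right: bit − bit − borrow-in; if negative, add 2 and borrow 1 from the next column):
borrow: 00000000000
        01001111011
-       00000111011
-------------------
        01001000000

Method 2 - Add two's complement:
Two's complement of 00000111011: invert → 11111000100, add 1 → 11111000101
  01001111011
+ 11111000101
-------------
 101001000000  (end carry out of the top bit = 1)
Discarding the end carry: 01001000000
Decimal check:
  01001111011 = 512 + 64 + 32 + 16 + 8 + 2 + 1 = 635
  00000111011 = 32 + 16 + 8 + 2 + 1 = 59
  635 - 59 = 576, and 01001000000 = 512 + 64 = 576 ✓



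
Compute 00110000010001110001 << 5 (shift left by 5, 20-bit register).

Original: 00110000010001110001 (decimal 197745)
Shift left by 5 positions
Append 5 zeros on the right and drop the 5 high bits that overflow the 20-bit width
Result: 00001000111000100000 (decimal 36384)
Equivalent: 197745 << 5 = 197745 × 2^5 = 6327840, truncated to 20 bits = 36384



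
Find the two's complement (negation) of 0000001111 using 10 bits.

Original: 0000001111
Step 1 - Invert all bits: 1111110000
Step 2 - Add 1: 1111110001
Verification: 0000001111 + 1111110001 = 10000000000; discarding the end carry (carry out of the top bit) leaves the 10-bit value 0000000000, as required for x + (-x)



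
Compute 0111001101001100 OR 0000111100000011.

OR: 1 when either bit is 1
  0111001101001100
| 0000111100000011
------------------
  0111111101001111
Decimal: 29516 | 3843 = 32591



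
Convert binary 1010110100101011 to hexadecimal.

Group into 4-bit nibbles from right:
  1010 = A
  1101 = D
  0010 = 2
  1011 = B
Result: AD2B



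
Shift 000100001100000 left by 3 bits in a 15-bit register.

Original: 000100001100000 (decimal 2144)
Shift left by 3 positions
Append 3 zeros on the right
Result: 100001100000000 (decimal 17152)
Equivalent: 2144 << 3 = 2144 × 2^3 = 17152



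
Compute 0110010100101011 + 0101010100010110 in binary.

Add column by column from the right: bit + bit + carry-in; write the sum mod 2, carry 1 when the sum is 2 or 3.
carry:  1000101001111100
        0110010100101011
+       0101010100010110
------------------------
       01011101001000001
(the carry out of the leftmost column, 0, becomes the leading bit)
Decimal check:
  0110010100101011 = 16384 + 8192 + 1024 + 256 + 32 + 8 + 2 + 1 = 25899
  0101010100010110 = 16384 + 4096 + 1024 + 256 + 16 + 4 + 2 = 21782
  25899 + 21782 = 47681, and 01011101001000001 = 32768 + 8192 + 4096 + 2048 + 512 + 64 + 1 = 47681 ✓



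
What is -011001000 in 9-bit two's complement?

Original: 011001000
Step 1 - Invert all bits: 100110111
Step 2 - Add 1: 100111000
Verification: 011001000 + 100111000 = 1000000000; discarding the end carry (carry out of the top bit) leaves the 9-bit value 000000000, as required for x + (-x)



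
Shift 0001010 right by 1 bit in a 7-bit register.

Original: 0001010 (decimal 10)
Shift right by 1 position
Drop the 1 low bit; fill with zero on the left
Result: 0000101 (decimal 5)
Equivalent: 10 >> 1 = 10 ÷ 2^1 = 5



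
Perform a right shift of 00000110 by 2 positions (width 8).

Original: 00000110 (decimal 6)
Shift right by 2 positions
Drop the 2 low bits; fill with zeros on the left
Result: 00000001 (decimal 1)
Equivalent: 6 >> 2 = 6 ÷ 2^2 = 1

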